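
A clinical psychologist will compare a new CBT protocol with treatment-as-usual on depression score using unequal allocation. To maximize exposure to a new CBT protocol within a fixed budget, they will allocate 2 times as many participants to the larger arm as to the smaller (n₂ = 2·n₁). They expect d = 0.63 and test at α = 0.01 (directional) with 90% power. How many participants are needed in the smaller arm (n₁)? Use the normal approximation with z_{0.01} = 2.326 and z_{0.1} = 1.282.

With allocation ratio k = n₂/n₁ = 2, Var(x̄₁−x̄₂) = σ²(1/n₁ + 1/(k·n₁)) = σ²·(k+1)/(k·n₁).
So n₁ = (1 + 1/k)·((z_{α} + z_β)/d)² = 1.500 × (3.608/0.63)².
n₁ = 1.500 × 32.80 = 49.2.
Round up: n₁ = 50, giving n₂ = 2 × 50 = 100.

n₁ = 50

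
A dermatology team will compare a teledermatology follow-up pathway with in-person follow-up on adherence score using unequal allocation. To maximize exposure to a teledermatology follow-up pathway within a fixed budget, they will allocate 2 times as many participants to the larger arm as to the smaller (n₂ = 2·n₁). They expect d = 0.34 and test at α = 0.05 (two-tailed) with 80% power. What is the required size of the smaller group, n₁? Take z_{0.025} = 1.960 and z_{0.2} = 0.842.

n₁ = 102

With allocation ratio k = n₂/n₁ = 2, Var(x̄₁−x̄₂) = σ²(1/n₁ + 1/(k·n₁)) = σ²·(k+1)/(k·n₁).
So n₁ = (1 + 1/k)·((z_{α/2} + z_β)/d)² = 1.500 × (2.802/0.34)².
n₁ = 1.500 × 67.92 = 101.9.
Round up: n₁ = 102, giving n₂ = 2 × 102 = 204.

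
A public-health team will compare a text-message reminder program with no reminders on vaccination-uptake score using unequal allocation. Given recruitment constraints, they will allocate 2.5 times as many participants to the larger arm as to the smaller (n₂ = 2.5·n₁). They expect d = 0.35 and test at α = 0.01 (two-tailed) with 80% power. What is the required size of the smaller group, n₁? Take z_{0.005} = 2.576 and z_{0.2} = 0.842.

With allocation ratio k = n₂/n₁ = 2.5, Var(x̄₁−x̄₂) = σ²(1/n₁ + 1/(k·n₁)) = σ²·(k+1)/(k·n₁).
So n₁ = (1 + 1/k)·((z_{α/2} + z_β)/d)² = 1.400 × (3.418/0.35)².
n₁ = 1.400 × 95.37 = 133.5.
Round up: n₁ = 134, giving n₂ = 2.5 × 134 = 335.

n₁ = 134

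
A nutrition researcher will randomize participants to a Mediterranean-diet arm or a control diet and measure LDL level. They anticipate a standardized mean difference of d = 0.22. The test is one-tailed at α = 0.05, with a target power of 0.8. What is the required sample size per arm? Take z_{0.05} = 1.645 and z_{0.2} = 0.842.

n = 256 per group

For two independent groups with equal n: n = 2·((z_{α} + z_β) / d)².
z_{α} + z_β = 1.645 + 0.842 = 2.487.
n = 2 × (2.487 / 0.22)² = 2 × 11.305² = 2 × 127.79 = 255.6.
Round up to the next whole participant.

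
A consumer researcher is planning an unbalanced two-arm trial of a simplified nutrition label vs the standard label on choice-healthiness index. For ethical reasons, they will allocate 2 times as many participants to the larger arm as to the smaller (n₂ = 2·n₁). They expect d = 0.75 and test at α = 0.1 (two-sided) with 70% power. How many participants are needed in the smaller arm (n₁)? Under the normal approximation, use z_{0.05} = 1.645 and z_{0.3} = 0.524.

n₁ = 13

With allocation ratio k = n₂/n₁ = 2, Var(x̄₁−x̄₂) = σ²(1/n₁ + 1/(k·n₁)) = σ²·(k+1)/(k·n₁).
So n₁ = (1 + 1/k)·((z_{α/2} + z_β)/d)² = 1.500 × (2.169/0.75)².
n₁ = 1.500 × 8.36 = 12.5.
Round up: n₁ = 13, giving n₂ = 2 × 13 = 26.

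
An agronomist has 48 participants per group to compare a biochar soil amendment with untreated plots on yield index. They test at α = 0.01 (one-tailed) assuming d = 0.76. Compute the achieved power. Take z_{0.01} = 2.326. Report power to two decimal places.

For two equal groups, power = Φ(d·√(n/2) − z_{α}).
d·√(n/2) = 0.76 × √(48/2) = 0.76 × 4.899 = 3.723.
z_β = 3.723 − 2.326 = 1.397.
Power = Φ(1.397) = 0.919.

power ≈ 0.92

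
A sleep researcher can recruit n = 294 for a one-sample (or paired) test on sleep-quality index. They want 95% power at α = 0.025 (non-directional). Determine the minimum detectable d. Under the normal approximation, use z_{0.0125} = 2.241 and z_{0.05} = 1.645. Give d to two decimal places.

For a single sample (or paired design) of n = 294: d_min = (z_{α/2} + z_β)/√n.
z-sum = 2.241 + 1.645 = 3.886.
d_min = 3.886 / √294 = 3.886 / 17.146 = 0.227.

d_min ≈ 0.23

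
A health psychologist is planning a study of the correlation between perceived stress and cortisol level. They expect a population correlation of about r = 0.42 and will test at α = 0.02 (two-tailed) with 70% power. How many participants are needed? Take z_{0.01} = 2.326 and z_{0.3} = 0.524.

n = 44

Fisher's z: C = ½·ln((1+r)/(1−r)) = ½·ln(2.4483) = 0.4477.
n = ((z_{α/2} + z_β)/C)² + 3.
(2.326 + 0.524) / 0.4477 = 2.850 / 0.4477 = 6.366.
n = 6.366² + 3 = 40.52 + 3 = 43.5.
Round up.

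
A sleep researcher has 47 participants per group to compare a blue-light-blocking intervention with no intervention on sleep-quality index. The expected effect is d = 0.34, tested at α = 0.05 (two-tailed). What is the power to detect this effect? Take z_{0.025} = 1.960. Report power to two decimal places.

For two equal groups, power = Φ(d·√(n/2) − z_{α/2}).
d·√(n/2) = 0.34 × √(47/2) = 0.34 × 4.848 = 1.648.
z_β = 1.648 − 1.960 = -0.312.
Power = Φ(-0.312) = 0.378.

power ≈ 0.38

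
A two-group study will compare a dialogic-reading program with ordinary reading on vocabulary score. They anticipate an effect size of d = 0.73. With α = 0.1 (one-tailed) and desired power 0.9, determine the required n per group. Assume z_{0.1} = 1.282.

n = 25 per group

For two independent groups with equal n: n = 2·((z_{α} + z_β) / d)².
z_{α} + z_β = 1.282 + 1.282 = 2.564.
n = 2 × (2.564 / 0.73)² = 2 × 3.512² = 2 × 12.34 = 24.7.
Round up to the next whole participant.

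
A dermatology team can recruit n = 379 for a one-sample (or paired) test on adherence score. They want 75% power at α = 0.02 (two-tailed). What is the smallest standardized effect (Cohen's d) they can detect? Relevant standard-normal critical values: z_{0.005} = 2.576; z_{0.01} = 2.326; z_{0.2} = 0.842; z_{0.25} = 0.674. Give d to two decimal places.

d_min ≈ 0.15

For a single sample (or paired design) of n = 379: d_min = (z_{α/2} + z_β)/√n.
z-sum = 2.326 + 0.674 = 3.000.
d_min = 3.000 / √379 = 3.000 / 19.468 = 0.154.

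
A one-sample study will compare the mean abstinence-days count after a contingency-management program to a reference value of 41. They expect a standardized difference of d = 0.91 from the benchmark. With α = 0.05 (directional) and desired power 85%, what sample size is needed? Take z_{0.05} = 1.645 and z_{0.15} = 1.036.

For a one-sample test: n = ((z_{α} + z_β) / d)².
z_{α} + z_β = 1.645 + 1.036 = 2.681.
n = (2.681 / 0.91)² = 2.946² = 8.68.
Round up.

n = 9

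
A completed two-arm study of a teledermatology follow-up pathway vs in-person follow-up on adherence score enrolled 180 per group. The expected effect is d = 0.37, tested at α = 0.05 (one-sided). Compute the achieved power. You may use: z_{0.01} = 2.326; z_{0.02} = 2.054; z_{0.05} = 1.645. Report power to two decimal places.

For two equal groups, power = Φ(d·√(n/2) − z_{α}).
d·√(n/2) = 0.37 × √(180/2) = 0.37 × 9.487 = 3.510.
z_β = 3.510 − 1.645 = 1.865.
Power = Φ(1.865) = 0.969.

power ≈ 0.97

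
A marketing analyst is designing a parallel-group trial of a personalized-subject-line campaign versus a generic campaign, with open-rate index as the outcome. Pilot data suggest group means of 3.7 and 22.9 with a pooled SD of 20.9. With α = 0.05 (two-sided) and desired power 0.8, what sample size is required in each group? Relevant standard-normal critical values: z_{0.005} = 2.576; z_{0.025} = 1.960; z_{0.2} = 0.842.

n = 19 per group

Cohen's d = |M₁ − M₂| / SD_pooled = |3.7 − 22.9| / 20.9 = 19.2 / 20.9 = 0.919.
For two independent groups with equal n: n = 2·((z_{α/2} + z_β) / d)².
z_{α/2} + z_β = 1.960 + 0.842 = 2.802.
n = 2 × (2.802 / 0.919)² = 2 × 3.049² = 2 × 9.30 = 18.6.
Round up to the next whole participant.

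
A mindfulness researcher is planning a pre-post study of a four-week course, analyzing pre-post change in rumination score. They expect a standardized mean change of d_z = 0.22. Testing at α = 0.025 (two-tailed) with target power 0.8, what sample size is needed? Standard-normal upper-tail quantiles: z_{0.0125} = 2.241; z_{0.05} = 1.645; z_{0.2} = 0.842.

n = 197 pairs

For a paired (one-sample on differences) test: n = ((z_{α/2} + z_β) / d)².
z_{α/2} + z_β = 2.241 + 0.842 = 3.083.
n = (3.083 / 0.22)² = 14.014² = 196.38.
Round up.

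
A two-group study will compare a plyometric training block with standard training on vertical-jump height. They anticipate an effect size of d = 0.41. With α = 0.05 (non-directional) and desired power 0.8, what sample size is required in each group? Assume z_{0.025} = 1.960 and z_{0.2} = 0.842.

n = 94 per group

For two independent groups with equal n: n = 2·((z_{α/2} + z_β) / d)².
z_{α/2} + z_β = 1.960 + 0.842 = 2.802.
n = 2 × (2.802 / 0.41)² = 2 × 6.834² = 2 × 46.71 = 93.4.
Round up to the next whole participant.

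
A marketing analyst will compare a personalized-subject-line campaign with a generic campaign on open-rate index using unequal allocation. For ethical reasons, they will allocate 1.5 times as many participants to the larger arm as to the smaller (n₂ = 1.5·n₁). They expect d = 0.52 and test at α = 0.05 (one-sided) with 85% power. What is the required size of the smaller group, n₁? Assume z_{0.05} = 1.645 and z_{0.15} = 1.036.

n₁ = 45

With allocation ratio k = n₂/n₁ = 1.5, Var(x̄₁−x̄₂) = σ²(1/n₁ + 1/(k·n₁)) = σ²·(k+1)/(k·n₁).
So n₁ = (1 + 1/k)·((z_{α} + z_β)/d)² = 1.667 × (2.681/0.52)².
n₁ = 1.667 × 26.58 = 44.3.
Round up: n₁ = 45, giving n₂ = ⌈1.5 × 45⌉ = ⌈67.5⌉ = 68.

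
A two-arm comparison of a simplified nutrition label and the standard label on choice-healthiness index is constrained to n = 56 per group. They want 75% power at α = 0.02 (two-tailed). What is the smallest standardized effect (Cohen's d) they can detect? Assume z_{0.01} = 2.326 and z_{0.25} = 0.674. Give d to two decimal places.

For two independent groups of n = 56 each: d_min = (z_{α/2} + z_β)·√(2/n).
z-sum = 2.326 + 0.674 = 3.000.
d_min = 3.000 × √(2/56) = 3.000 × 0.1890 = 0.567.

d_min ≈ 0.57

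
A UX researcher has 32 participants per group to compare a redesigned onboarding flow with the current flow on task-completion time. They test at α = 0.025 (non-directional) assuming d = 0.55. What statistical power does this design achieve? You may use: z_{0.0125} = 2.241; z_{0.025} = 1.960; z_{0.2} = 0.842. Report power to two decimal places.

For two equal groups, power = Φ(d·√(n/2) − z_{α/2}).
d·√(n/2) = 0.55 × √(32/2) = 0.55 × 4.000 = 2.200.
z_β = 2.200 − 2.241 = -0.041.
Power = Φ(-0.041) = 0.484.

power ≈ 0.48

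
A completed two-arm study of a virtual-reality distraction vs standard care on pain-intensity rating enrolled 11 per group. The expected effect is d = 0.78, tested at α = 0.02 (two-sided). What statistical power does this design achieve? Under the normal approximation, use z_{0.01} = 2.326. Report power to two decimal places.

For two equal groups, power = Φ(d·√(n/2) − z_{α/2}).
d·√(n/2) = 0.78 × √(11/2) = 0.78 × 2.345 = 1.829.
z_β = 1.829 − 2.326 = -0.497.
Power = Φ(-0.497) = 0.310.

power ≈ 0.31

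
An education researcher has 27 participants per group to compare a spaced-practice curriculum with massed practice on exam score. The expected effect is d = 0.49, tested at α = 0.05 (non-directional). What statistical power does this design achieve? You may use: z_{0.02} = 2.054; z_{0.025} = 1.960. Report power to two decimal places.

For two equal groups, power = Φ(d·√(n/2) − z_{α/2}).
d·√(n/2) = 0.49 × √(27/2) = 0.49 × 3.674 = 1.800.
z_β = 1.800 − 1.960 = -0.160.
Power = Φ(-0.160) = 0.437.

power ≈ 0.44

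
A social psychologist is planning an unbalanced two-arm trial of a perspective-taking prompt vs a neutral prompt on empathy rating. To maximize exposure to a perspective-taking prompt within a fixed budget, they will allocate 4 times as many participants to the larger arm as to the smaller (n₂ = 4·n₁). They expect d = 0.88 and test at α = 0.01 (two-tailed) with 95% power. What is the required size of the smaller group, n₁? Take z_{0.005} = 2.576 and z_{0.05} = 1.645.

With allocation ratio k = n₂/n₁ = 4, Var(x̄₁−x̄₂) = σ²(1/n₁ + 1/(k·n₁)) = σ²·(k+1)/(k·n₁).
So n₁ = (1 + 1/k)·((z_{α/2} + z_β)/d)² = 1.250 × (4.221/0.88)².
n₁ = 1.250 × 23.01 = 28.8.
Round up: n₁ = 29, giving n₂ = 4 × 29 = 116.

n₁ = 29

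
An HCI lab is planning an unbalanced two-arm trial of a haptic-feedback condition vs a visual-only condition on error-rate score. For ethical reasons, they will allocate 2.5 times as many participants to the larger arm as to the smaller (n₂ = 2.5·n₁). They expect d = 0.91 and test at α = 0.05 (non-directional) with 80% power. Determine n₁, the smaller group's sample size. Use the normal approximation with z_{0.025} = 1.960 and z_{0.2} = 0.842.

With allocation ratio k = n₂/n₁ = 2.5, Var(x̄₁−x̄₂) = σ²(1/n₁ + 1/(k·n₁)) = σ²·(k+1)/(k·n₁).
So n₁ = (1 + 1/k)·((z_{α/2} + z_β)/d)² = 1.400 × (2.802/0.91)².
n₁ = 1.400 × 9.48 = 13.3.
Round up: n₁ = 14, giving n₂ = 2.5 × 14 = 35.

n₁ = 14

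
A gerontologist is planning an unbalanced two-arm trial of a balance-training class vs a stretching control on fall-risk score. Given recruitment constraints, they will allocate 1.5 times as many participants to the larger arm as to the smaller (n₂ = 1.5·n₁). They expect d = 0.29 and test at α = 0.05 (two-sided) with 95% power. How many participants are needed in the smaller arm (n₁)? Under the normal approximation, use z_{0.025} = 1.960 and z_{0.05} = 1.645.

With allocation ratio k = n₂/n₁ = 1.5, Var(x̄₁−x̄₂) = σ²(1/n₁ + 1/(k·n₁)) = σ²·(k+1)/(k·n₁).
So n₁ = (1 + 1/k)·((z_{α/2} + z_β)/d)² = 1.667 × (3.605/0.29)².
n₁ = 1.667 × 154.53 = 257.6.
Round up: n₁ = 258, giving n₂ = 1.5 × 258 = 387.

n₁ = 258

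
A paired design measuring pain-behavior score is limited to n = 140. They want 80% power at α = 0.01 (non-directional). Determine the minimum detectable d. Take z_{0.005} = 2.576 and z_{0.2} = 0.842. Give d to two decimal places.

For a single sample (or paired design) of n = 140: d_min = (z_{α/2} + z_β)/√n.
z-sum = 2.576 + 0.842 = 3.418.
d_min = 3.418 / √140 = 3.418 / 11.832 = 0.289.

d_min ≈ 0.29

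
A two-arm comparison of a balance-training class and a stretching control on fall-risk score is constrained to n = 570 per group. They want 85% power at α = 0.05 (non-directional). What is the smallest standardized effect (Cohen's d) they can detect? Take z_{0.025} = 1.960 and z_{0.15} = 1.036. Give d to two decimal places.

d_min ≈ 0.18

For two independent groups of n = 570 each: d_min = (z_{α/2} + z_β)·√(2/n).
z-sum = 1.960 + 1.036 = 2.996.
d_min = 2.996 × √(2/570) = 2.996 × 0.0592 = 0.177.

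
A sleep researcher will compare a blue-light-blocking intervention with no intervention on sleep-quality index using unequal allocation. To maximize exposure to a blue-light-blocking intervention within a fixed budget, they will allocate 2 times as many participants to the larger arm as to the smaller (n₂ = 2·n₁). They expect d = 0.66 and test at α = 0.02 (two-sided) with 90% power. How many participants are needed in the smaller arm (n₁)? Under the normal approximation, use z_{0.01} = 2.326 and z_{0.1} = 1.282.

With allocation ratio k = n₂/n₁ = 2, Var(x̄₁−x̄₂) = σ²(1/n₁ + 1/(k·n₁)) = σ²·(k+1)/(k·n₁).
So n₁ = (1 + 1/k)·((z_{α/2} + z_β)/d)² = 1.500 × (3.608/0.66)².
n₁ = 1.500 × 29.88 = 44.8.
Round up: n₁ = 45, giving n₂ = 2 × 45 = 90.

n₁ = 45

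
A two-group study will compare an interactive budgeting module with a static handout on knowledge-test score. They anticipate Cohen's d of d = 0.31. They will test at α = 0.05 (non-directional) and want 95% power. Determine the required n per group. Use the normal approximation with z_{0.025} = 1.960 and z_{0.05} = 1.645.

For two independent groups with equal n: n = 2·((z_{α/2} + z_β) / d)².
z_{α/2} + z_β = 1.960 + 1.645 = 3.605.
n = 2 × (3.605 / 0.31)² = 2 × 11.629² = 2 × 135.23 = 270.5.
Round up to the next whole participant.

n = 271 per group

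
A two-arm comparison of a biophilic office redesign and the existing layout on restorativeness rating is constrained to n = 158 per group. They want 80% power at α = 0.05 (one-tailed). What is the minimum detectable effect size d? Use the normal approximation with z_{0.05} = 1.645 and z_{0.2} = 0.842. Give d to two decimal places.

For two independent groups of n = 158 each: d_min = (z_{α} + z_β)·√(2/n).
z-sum = 1.645 + 0.842 = 2.487.
d_min = 2.487 × √(2/158) = 2.487 × 0.1125 = 0.280.

d_min ≈ 0.28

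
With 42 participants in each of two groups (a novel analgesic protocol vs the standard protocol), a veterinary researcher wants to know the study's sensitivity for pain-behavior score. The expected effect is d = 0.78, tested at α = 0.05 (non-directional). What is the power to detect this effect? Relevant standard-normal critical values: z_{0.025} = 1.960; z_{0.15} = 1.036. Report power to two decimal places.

power ≈ 0.95

For two equal groups, power = Φ(d·√(n/2) − z_{α/2}).
d·√(n/2) = 0.78 × √(42/2) = 0.78 × 4.583 = 3.574.
z_β = 3.574 − 1.960 = 1.614.
Power = Φ(1.614) = 0.947.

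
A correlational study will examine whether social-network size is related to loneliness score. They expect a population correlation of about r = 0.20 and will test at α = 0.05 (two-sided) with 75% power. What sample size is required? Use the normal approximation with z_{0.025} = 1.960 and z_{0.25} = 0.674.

n = 172

Fisher's z: C = ½·ln((1+r)/(1−r)) = ½·ln(1.5000) = 0.2027.
n = ((z_{α/2} + z_β)/C)² + 3.
(1.960 + 0.674) / 0.2027 = 2.634 / 0.2027 = 12.995.
n = 12.995² + 3 = 168.86 + 3 = 171.9.
Round up.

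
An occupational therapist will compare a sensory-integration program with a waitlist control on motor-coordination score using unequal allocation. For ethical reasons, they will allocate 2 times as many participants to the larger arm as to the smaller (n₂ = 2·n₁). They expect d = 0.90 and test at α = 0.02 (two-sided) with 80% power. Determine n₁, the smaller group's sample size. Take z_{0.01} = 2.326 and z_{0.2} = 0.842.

n₁ = 19

With allocation ratio k = n₂/n₁ = 2, Var(x̄₁−x̄₂) = σ²(1/n₁ + 1/(k·n₁)) = σ²·(k+1)/(k·n₁).
So n₁ = (1 + 1/k)·((z_{α/2} + z_β)/d)² = 1.500 × (3.168/0.90)².
n₁ = 1.500 × 12.39 = 18.6.
Round up: n₁ = 19, giving n₂ = 2 × 19 = 38.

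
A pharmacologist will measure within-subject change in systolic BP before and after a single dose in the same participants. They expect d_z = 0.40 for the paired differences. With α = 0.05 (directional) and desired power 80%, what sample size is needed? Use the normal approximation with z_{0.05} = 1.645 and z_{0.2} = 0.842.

n = 39 pairs

For a paired (one-sample on differences) test: n = ((z_{α} + z_β) / d)².
z_{α} + z_β = 1.645 + 0.842 = 2.487.
n = (2.487 / 0.40)² = 6.218² = 38.66.
Round up.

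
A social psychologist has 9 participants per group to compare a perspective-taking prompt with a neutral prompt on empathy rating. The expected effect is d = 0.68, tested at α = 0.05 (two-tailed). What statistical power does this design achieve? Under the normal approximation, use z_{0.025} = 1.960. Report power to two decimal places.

power ≈ 0.30

For two equal groups, power = Φ(d·√(n/2) − z_{α/2}).
d·√(n/2) = 0.68 × √(9/2) = 0.68 × 2.121 = 1.442.
z_β = 1.442 − 1.960 = -0.518.
Power = Φ(-0.518) = 0.302.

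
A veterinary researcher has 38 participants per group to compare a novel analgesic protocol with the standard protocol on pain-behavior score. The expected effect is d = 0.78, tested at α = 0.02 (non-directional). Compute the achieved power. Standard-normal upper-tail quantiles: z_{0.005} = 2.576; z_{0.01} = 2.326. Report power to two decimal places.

power ≈ 0.86

For two equal groups, power = Φ(d·√(n/2) − z_{α/2}).
d·√(n/2) = 0.78 × √(38/2) = 0.78 × 4.359 = 3.400.
z_β = 3.400 − 2.326 = 1.074.
Power = Φ(1.074) = 0.859.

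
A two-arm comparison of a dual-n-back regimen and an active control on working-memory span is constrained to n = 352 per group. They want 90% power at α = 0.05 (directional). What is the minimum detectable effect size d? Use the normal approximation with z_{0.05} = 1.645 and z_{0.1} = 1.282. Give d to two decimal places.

For two independent groups of n = 352 each: d_min = (z_{α} + z_β)·√(2/n).
z-sum = 1.645 + 1.282 = 2.927.
d_min = 2.927 × √(2/352) = 2.927 × 0.0754 = 0.221.

d_min ≈ 0.22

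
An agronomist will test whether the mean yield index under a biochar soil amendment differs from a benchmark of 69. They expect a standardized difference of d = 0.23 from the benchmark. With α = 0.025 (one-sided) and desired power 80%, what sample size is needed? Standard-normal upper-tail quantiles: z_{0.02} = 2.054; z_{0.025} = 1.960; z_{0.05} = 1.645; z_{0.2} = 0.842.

For a one-sample test: n = ((z_{α} + z_β) / d)².
z_{α} + z_β = 1.960 + 0.842 = 2.802.
n = (2.802 / 0.23)² = 12.183² = 148.42.
Round up.

n = 149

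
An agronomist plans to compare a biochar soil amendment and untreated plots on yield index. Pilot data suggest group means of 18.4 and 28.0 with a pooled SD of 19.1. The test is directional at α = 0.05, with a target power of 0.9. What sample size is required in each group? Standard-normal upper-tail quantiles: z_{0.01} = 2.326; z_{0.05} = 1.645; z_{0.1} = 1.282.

n = 68 per group

Cohen's d = |M₁ − M₂| / SD_pooled = |18.4 − 28.0| / 19.1 = 9.6 / 19.1 = 0.503.
For two independent groups with equal n: n = 2·((z_{α} + z_β) / d)².
z_{α} + z_β = 1.645 + 1.282 = 2.927.
n = 2 × (2.927 / 0.503)² = 2 × 5.819² = 2 × 33.86 = 67.7.
Round up to the next whole participant.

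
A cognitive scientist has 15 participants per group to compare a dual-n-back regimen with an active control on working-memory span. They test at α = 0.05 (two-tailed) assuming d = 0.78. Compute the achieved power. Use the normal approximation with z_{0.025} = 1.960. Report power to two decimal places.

For two equal groups, power = Φ(d·√(n/2) − z_{α/2}).
d·√(n/2) = 0.78 × √(15/2) = 0.78 × 2.739 = 2.136.
z_β = 2.136 − 1.960 = 0.176.
Power = Φ(0.176) = 0.570.

power ≈ 0.57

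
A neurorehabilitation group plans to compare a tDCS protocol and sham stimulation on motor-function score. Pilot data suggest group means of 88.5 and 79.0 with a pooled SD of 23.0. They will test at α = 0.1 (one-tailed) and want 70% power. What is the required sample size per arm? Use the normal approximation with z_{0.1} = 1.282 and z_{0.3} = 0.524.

n = 39 per group

Cohen's d = |M₁ − M₂| / SD_pooled = |88.5 − 79.0| / 23.0 = 9.5 / 23.0 = 0.413.
For two independent groups with equal n: n = 2·((z_{α} + z_β) / d)².
z_{α} + z_β = 1.282 + 0.524 = 1.806.
n = 2 × (1.806 / 0.413)² = 2 × 4.373² = 2 × 19.12 = 38.2.
Round up to the next whole participant.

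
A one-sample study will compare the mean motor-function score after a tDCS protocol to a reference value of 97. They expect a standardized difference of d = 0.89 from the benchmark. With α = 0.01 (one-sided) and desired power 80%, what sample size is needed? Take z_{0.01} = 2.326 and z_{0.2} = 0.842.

n = 13

For a one-sample test: n = ((z_{α} + z_β) / d)².
z_{α} + z_β = 2.326 + 0.842 = 3.168.
n = (3.168 / 0.89)² = 3.560² = 12.67.
Round up.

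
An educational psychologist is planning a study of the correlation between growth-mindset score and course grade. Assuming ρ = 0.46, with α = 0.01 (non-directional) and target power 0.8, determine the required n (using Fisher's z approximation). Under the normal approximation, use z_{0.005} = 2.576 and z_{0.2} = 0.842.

n = 51

Fisher's z: C = ½·ln((1+r)/(1−r)) = ½·ln(2.7037) = 0.4973.
n = ((z_{α/2} + z_β)/C)² + 3.
(2.576 + 0.842) / 0.4973 = 3.418 / 0.4973 = 6.873.
n = 6.873² + 3 = 47.24 + 3 = 50.2.
Round up.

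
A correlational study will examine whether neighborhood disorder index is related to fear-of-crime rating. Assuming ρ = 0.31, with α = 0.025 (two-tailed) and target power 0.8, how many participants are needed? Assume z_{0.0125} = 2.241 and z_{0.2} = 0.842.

n = 96

Fisher's z: C = ½·ln((1+r)/(1−r)) = ½·ln(1.8986) = 0.3205.
n = ((z_{α/2} + z_β)/C)² + 3.
(2.241 + 0.842) / 0.3205 = 3.083 / 0.3205 = 9.619.
n = 9.619² + 3 = 92.53 + 3 = 95.5.
Round up.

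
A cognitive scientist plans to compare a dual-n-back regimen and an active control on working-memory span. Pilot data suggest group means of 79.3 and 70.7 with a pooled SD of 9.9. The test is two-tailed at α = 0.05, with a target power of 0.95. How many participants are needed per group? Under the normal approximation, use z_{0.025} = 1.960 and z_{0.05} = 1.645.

n = 35 per group

Cohen's d = |M₁ − M₂| / SD_pooled = |79.3 − 70.7| / 9.9 = 8.6 / 9.9 = 0.869.
For two independent groups with equal n: n = 2·((z_{α/2} + z_β) / d)².
z_{α/2} + z_β = 1.960 + 1.645 = 3.605.
n = 2 × (3.605 / 0.869)² = 2 × 4.148² = 2 × 17.21 = 34.4.
Round up to the next whole participant.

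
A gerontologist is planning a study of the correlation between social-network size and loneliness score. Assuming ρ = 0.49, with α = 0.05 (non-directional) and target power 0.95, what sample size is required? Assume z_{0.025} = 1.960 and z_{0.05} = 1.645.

Fisher's z: C = ½·ln((1+r)/(1−r)) = ½·ln(2.9216) = 0.5361.
n = ((z_{α/2} + z_β)/C)² + 3.
(1.960 + 1.645) / 0.5361 = 3.605 / 0.5361 = 6.724.
n = 6.724² + 3 = 45.22 + 3 = 48.2.
Round up.

n = 49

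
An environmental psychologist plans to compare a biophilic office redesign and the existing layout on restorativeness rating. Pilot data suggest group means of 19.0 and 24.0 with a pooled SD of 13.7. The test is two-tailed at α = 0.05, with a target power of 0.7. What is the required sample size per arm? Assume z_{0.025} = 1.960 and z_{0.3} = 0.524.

n = 93 per group

Cohen's d = |M₁ − M₂| / SD_pooled = |19.0 − 24.0| / 13.7 = 5.0 / 13.7 = 0.365.
For two independent groups with equal n: n = 2·((z_{α/2} + z_β) / d)².
z_{α/2} + z_β = 1.960 + 0.524 = 2.484.
n = 2 × (2.484 / 0.365)² = 2 × 6.805² = 2 × 46.31 = 92.6.
Round up to the next whole participant.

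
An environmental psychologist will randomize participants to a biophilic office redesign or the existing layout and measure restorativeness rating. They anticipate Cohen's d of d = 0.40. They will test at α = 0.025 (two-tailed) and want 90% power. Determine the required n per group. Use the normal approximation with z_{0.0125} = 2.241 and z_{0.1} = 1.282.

For two independent groups with equal n: n = 2·((z_{α/2} + z_β) / d)².
z_{α/2} + z_β = 2.241 + 1.282 = 3.523.
n = 2 × (3.523 / 0.40)² = 2 × 8.807² = 2 × 77.57 = 155.1.
Round up to the next whole participant.

n = 156 per group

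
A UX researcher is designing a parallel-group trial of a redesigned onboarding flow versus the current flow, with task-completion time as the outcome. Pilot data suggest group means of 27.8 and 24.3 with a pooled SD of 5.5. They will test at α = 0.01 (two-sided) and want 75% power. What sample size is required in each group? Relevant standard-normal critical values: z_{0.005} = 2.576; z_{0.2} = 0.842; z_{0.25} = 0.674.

n = 53 per group

Cohen's d = |M₁ − M₂| / SD_pooled = |27.8 − 24.3| / 5.5 = 3.5 / 5.5 = 0.636.
For two independent groups with equal n: n = 2·((z_{α/2} + z_β) / d)².
z_{α/2} + z_β = 2.576 + 0.674 = 3.250.
n = 2 × (3.250 / 0.636)² = 2 × 5.110² = 2 × 26.11 = 52.2.
Round up to the next whole participant.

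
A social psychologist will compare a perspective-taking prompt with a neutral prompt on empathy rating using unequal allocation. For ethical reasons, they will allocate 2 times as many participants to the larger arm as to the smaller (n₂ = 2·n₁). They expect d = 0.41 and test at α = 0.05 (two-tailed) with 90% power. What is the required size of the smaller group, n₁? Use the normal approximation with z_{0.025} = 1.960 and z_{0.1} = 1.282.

n₁ = 94

With allocation ratio k = n₂/n₁ = 2, Var(x̄₁−x̄₂) = σ²(1/n₁ + 1/(k·n₁)) = σ²·(k+1)/(k·n₁).
So n₁ = (1 + 1/k)·((z_{α/2} + z_β)/d)² = 1.500 × (3.242/0.41)².
n₁ = 1.500 × 62.53 = 93.8.
Round up: n₁ = 94, giving n₂ = 2 × 94 = 188.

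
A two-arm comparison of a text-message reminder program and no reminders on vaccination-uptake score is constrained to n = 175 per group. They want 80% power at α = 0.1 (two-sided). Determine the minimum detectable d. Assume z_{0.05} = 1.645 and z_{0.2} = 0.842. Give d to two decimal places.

d_min ≈ 0.27

For two independent groups of n = 175 each: d_min = (z_{α/2} + z_β)·√(2/n).
z-sum = 1.645 + 0.842 = 2.487.
d_min = 2.487 × √(2/175) = 2.487 × 0.1069 = 0.266.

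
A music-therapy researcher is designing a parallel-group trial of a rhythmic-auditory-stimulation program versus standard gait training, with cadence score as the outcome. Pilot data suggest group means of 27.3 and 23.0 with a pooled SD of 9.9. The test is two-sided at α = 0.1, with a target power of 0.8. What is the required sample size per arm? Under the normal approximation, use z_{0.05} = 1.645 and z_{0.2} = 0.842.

n = 66 per group

Cohen's d = |M₁ − M₂| / SD_pooled = |27.3 − 23.0| / 9.9 = 4.3 / 9.9 = 0.434.
For two independent groups with equal n: n = 2·((z_{α/2} + z_β) / d)².
z_{α/2} + z_β = 1.645 + 0.842 = 2.487.
n = 2 × (2.487 / 0.434)² = 2 × 5.730² = 2 × 32.84 = 65.7.
Round up to the next whole participant.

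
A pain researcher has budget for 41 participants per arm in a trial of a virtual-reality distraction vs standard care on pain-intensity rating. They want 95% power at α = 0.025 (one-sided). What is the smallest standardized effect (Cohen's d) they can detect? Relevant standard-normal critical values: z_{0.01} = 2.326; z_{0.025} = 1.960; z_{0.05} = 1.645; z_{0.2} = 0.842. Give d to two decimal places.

For two independent groups of n = 41 each: d_min = (z_{α} + z_β)·√(2/n).
z-sum = 1.960 + 1.645 = 3.605.
d_min = 3.605 × √(2/41) = 3.605 × 0.2209 = 0.796.

d_min ≈ 0.80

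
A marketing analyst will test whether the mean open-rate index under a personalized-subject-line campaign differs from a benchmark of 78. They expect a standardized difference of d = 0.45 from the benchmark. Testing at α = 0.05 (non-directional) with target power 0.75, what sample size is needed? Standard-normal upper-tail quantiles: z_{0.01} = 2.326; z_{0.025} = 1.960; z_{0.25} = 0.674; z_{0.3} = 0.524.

For a one-sample test: n = ((z_{α/2} + z_β) / d)².
z_{α/2} + z_β = 1.960 + 0.674 = 2.634.
n = (2.634 / 0.45)² = 5.853² = 34.26.
Round up.

n = 35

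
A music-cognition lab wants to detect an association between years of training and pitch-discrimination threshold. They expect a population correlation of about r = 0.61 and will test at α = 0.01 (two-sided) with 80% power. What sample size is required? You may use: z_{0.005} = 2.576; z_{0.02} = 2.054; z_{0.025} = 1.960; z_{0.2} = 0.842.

n = 27

Fisher's z: C = ½·ln((1+r)/(1−r)) = ½·ln(4.1282) = 0.7089.
n = ((z_{α/2} + z_β)/C)² + 3.
(2.576 + 0.842) / 0.7089 = 3.418 / 0.7089 = 4.822.
n = 4.822² + 3 = 23.25 + 3 = 26.2.
Round up.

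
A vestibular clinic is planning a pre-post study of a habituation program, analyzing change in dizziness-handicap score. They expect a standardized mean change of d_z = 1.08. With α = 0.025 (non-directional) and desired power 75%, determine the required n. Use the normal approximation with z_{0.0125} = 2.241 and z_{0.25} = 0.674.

For a paired (one-sample on differences) test: n = ((z_{α/2} + z_β) / d)².
z_{α/2} + z_β = 2.241 + 0.674 = 2.915.
n = (2.915 / 1.08)² = 2.699² = 7.29.
Round up.

n = 8 pairs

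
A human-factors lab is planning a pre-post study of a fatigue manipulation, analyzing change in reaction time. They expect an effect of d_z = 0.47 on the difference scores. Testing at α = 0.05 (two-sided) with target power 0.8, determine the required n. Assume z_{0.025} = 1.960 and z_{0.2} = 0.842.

For a paired (one-sample on differences) test: n = ((z_{α/2} + z_β) / d)².
z_{α/2} + z_β = 1.960 + 0.842 = 2.802.
n = (2.802 / 0.47)² = 5.962² = 35.54.
Round up.

n = 36 pairs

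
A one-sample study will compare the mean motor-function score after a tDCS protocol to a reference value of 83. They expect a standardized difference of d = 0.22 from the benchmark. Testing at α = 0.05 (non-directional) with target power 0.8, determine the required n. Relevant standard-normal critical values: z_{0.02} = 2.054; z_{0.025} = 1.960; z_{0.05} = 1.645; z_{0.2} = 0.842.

n = 163

For a one-sample test: n = ((z_{α/2} + z_β) / d)².
z_{α/2} + z_β = 1.960 + 0.842 = 2.802.
n = (2.802 / 0.22)² = 12.736² = 162.21.
Round up.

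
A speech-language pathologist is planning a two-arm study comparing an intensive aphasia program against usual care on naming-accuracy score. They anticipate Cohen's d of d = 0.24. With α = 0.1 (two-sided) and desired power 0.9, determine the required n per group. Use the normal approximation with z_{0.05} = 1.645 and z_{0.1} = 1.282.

n = 298 per group

For two independent groups with equal n: n = 2·((z_{α/2} + z_β) / d)².
z_{α/2} + z_β = 1.645 + 1.282 = 2.927.
n = 2 × (2.927 / 0.24)² = 2 × 12.196² = 2 × 148.74 = 297.5.
Round up to the next whole participant.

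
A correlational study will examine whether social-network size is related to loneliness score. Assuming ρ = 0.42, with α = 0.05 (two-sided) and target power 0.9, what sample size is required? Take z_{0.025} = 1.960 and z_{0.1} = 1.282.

n = 56

Fisher's z: C = ½·ln((1+r)/(1−r)) = ½·ln(2.4483) = 0.4477.
n = ((z_{α/2} + z_β)/C)² + 3.
(1.960 + 1.282) / 0.4477 = 3.242 / 0.4477 = 7.241.
n = 7.241² + 3 = 52.44 + 3 = 55.4.
Round up.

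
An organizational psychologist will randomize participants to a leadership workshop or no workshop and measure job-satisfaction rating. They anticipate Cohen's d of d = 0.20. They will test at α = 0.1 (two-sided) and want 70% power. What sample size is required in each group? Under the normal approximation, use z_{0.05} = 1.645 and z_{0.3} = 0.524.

For two independent groups with equal n: n = 2·((z_{α/2} + z_β) / d)².
z_{α/2} + z_β = 1.645 + 0.524 = 2.169.
n = 2 × (2.169 / 0.20)² = 2 × 10.845² = 2 × 117.61 = 235.2.
Round up to the next whole participant.

n = 236 per group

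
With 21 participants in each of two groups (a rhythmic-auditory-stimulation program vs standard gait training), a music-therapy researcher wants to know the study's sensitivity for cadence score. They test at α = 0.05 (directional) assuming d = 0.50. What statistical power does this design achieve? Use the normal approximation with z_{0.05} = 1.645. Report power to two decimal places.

For two equal groups, power = Φ(d·√(n/2) − z_{α}).
d·√(n/2) = 0.50 × √(21/2) = 0.50 × 3.240 = 1.620.
z_β = 1.620 − 1.645 = -0.025.
Power = Φ(-0.025) = 0.490.

power ≈ 0.49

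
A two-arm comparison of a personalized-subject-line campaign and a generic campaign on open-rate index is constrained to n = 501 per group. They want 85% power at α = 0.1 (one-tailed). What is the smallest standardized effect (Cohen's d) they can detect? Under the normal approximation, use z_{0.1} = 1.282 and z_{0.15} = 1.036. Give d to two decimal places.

For two independent groups of n = 501 each: d_min = (z_{α} + z_β)·√(2/n).
z-sum = 1.282 + 1.036 = 2.318.
d_min = 2.318 × √(2/501) = 2.318 × 0.0632 = 0.146.

d_min ≈ 0.15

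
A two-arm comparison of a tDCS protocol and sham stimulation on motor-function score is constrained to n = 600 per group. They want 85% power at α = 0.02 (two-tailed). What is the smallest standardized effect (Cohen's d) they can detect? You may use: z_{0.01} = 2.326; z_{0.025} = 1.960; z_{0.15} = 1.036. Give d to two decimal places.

For two independent groups of n = 600 each: d_min = (z_{α/2} + z_β)·√(2/n).
z-sum = 2.326 + 1.036 = 3.362.
d_min = 3.362 × √(2/600) = 3.362 × 0.0577 = 0.194.

d_min ≈ 0.19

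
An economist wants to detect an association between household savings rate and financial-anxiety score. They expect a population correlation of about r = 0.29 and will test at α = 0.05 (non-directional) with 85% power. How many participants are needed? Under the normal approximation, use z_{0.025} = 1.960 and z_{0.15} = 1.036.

Fisher's z: C = ½·ln((1+r)/(1−r)) = ½·ln(1.8169) = 0.2986.
n = ((z_{α/2} + z_β)/C)² + 3.
(1.960 + 1.036) / 0.2986 = 2.996 / 0.2986 = 10.033.
n = 10.033² + 3 = 100.67 + 3 = 103.7.
Round up.

n = 104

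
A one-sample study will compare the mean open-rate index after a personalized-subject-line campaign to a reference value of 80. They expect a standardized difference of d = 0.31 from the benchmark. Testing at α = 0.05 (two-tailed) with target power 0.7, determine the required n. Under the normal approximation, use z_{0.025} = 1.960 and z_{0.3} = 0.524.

For a one-sample test: n = ((z_{α/2} + z_β) / d)².
z_{α/2} + z_β = 1.960 + 0.524 = 2.484.
n = (2.484 / 0.31)² = 8.013² = 64.21.
Round up.

n = 65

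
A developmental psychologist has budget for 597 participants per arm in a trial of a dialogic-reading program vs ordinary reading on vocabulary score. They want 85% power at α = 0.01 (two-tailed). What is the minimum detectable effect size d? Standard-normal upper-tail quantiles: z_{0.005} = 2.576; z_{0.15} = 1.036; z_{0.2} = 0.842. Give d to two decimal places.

d_min ≈ 0.21

For two independent groups of n = 597 each: d_min = (z_{α/2} + z_β)·√(2/n).
z-sum = 2.576 + 1.036 = 3.612.
d_min = 3.612 × √(2/597) = 3.612 × 0.0579 = 0.209.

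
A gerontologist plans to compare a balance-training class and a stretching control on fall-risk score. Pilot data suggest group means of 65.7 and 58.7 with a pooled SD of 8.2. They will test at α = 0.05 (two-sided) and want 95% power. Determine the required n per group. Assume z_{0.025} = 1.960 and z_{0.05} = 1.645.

Cohen's d = |M₁ − M₂| / SD_pooled = |65.7 − 58.7| / 8.2 = 7.0 / 8.2 = 0.854.
For two independent groups with equal n: n = 2·((z_{α/2} + z_β) / d)².
z_{α/2} + z_β = 1.960 + 1.645 = 3.605.
n = 2 × (3.605 / 0.854)² = 2 × 4.221² = 2 × 17.82 = 35.6.
Round up to the next whole participant.

n = 36 per group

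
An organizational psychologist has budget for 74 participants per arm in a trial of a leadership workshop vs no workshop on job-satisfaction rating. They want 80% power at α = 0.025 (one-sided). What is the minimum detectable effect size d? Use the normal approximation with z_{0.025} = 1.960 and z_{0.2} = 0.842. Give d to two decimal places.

d_min ≈ 0.46

For two independent groups of n = 74 each: d_min = (z_{α} + z_β)·√(2/n).
z-sum = 1.960 + 0.842 = 2.802.
d_min = 2.802 × √(2/74) = 2.802 × 0.1644 = 0.461.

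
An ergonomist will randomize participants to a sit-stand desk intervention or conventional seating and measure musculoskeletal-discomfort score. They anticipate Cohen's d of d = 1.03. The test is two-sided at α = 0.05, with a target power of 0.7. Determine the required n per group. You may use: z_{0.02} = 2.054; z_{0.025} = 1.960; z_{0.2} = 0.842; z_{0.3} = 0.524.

For two independent groups with equal n: n = 2·((z_{α/2} + z_β) / d)².
z_{α/2} + z_β = 1.960 + 0.524 = 2.484.
n = 2 × (2.484 / 1.03)² = 2 × 2.412² = 2 × 5.82 = 11.6.
Round up to the next whole participant.

n = 12 per group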